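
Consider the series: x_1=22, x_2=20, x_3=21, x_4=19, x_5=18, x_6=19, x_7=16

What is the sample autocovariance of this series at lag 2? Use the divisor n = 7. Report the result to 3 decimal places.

Mean x̄ = (22 + 20 + 21 + 19 + 18 + 19 + 16)/7 = 19.2857
Deviations: 2.7143, 0.7143, 1.7143, -0.2857, -1.2857, -0.2857, -3.2857
Σ_{t=1}^{5}(x_t−x̄)(x_{t+2}−x̄) = 6.5510
γ_2 = 6.5510 / 7 = 0.936

0.936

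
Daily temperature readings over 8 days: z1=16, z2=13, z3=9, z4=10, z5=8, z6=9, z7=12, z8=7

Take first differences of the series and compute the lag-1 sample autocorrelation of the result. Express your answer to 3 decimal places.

First differences Δz: -3, -4, 1, -2, 1, 3, -5
Mean of differences = -1.2857
Numerator Σ(Δz_t−Δz̄)(Δz_{t+1}−Δz̄) = -10.9388
Denominator Σ(Δz_t−Δz̄)² = 53.4286
r_1(Δz) = -10.9388 / 53.4286 = -0.205

-0.205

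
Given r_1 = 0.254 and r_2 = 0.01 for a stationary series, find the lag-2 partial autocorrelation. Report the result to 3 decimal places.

φ_{22} = (r_2 − r_1²) / (1 − r_1²)
r_1² = (0.254)² = 0.064516
Numerator = 0.01 − 0.0645 = -0.0545; denominator = 1 − 0.0645 = 0.9355
φ_{22} = -0.0545 / 0.9355 = -0.058

-0.058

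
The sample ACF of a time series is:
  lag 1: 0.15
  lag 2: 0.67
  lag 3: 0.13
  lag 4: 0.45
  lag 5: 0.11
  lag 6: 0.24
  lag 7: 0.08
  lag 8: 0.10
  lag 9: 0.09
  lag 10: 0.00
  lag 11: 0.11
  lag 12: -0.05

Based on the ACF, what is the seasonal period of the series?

2

The largest autocorrelation is r_2 = 0.67, with weaker echoes at lags 4 (0.45) and 6 (0.24); the remaining lags stay at or below 0.15.
The dominant spike at lag 2 indicates a seasonal period of 2.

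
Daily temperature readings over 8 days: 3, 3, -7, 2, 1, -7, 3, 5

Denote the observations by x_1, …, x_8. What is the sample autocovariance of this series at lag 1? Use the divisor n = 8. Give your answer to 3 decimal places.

-4.408

Mean x̄ = (3 + 3 − 7 + 2 + 1 − 7 + 3 + 5)/8 = 0.3750
Deviations: 2.6250, 2.6250, -7.3750, 1.6250, 0.6250, -7.3750, 2.6250, 4.6250
Σ_{t=1}^{7}(x_t−x̄)(x_{t+1}−x̄) = -35.2656
γ_1 = -35.2656 / 8 = -4.408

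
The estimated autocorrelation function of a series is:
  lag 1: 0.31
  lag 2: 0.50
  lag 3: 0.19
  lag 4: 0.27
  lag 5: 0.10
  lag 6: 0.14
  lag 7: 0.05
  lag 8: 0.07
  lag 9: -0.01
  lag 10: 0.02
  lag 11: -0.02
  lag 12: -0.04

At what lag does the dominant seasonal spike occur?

The largest autocorrelation is r_2 = 0.50; the remaining lags stay at or below 0.31.
The dominant spike at lag 2 indicates a seasonal period of 2.

2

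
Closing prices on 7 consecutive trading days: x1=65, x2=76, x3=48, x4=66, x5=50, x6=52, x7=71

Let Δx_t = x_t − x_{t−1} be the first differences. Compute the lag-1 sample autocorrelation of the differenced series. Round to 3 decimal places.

-0.581

First differences Δx: 11, -28, 18, -16, 2, 19
Mean of differences = 1.0000
Numerator Σ(Δx_t−Δx̄)(Δx_{t+1}−Δx̄) = -1071.0000
Denominator Σ(Δx_t−Δx̄)² = 1844.0000
r_1(Δx) = -1071.0000 / 1844.0000 = -0.581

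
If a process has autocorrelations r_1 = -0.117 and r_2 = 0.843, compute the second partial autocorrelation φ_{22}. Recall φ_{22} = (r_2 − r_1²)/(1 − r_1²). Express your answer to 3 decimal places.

0.841

φ_{22} = (r_2 − r_1²) / (1 − r_1²)
r_1² = (-0.117)² = 0.013689
Numerator = 0.843 − 0.0137 = 0.8293; denominator = 1 − 0.0137 = 0.9863
φ_{22} = 0.8293 / 0.9863 = 0.841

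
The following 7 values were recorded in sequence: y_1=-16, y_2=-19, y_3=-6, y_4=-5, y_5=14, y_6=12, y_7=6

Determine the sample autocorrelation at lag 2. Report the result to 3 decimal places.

Mean ȳ = (-16 − 19 − 6 − 5 + 14 + 12 + 6)/7 = -2.0000
Deviations from mean: -14.0000, -17.0000, -4.0000, -3.0000, 16.0000, 14.0000, 8.0000
Σ(y_t−ȳ)(y_{t+2}−ȳ) = (56.0000) + (51.0000) + (-64.0000) + (-42.0000) + (128.0000) = 129.0000
Denominator Σ(y_t−ȳ)² = 1026.0000
r_2 = 129.0000 / 1026.0000 = 0.126

0.126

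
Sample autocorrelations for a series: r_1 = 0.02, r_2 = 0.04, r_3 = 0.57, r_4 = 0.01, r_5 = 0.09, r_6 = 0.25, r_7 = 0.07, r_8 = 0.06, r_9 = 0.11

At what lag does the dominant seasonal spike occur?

3

The largest autocorrelation is r_3 = 0.57, with a weaker echo at lag 6 (0.25); the remaining lags stay at or below 0.11.
The dominant spike at lag 3 indicates a seasonal period of 3.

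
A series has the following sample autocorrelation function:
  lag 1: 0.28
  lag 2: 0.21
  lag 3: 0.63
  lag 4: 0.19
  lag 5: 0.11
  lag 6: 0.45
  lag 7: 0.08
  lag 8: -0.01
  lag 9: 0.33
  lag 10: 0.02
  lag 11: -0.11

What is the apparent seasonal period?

The largest autocorrelation is r_3 = 0.63, with weaker echoes at lags 6 (0.45) and 9 (0.33); the remaining lags stay at or below 0.28. The elevated value at lag 1 (0.28), dropping to 0.21 at lag 2, reflects decaying short-term dependence rather than seasonality.
The dominant spike at lag 3 indicates a seasonal period of 3.

3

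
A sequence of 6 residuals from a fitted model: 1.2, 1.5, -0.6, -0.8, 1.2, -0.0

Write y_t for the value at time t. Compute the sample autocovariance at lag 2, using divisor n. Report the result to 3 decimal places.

Mean ȳ = (1.2 + 1.5 − 0.6 − 0.8 + 1.2 − 0.0)/6 = 0.4167
Deviations: 0.7833, 1.0833, -1.0167, -1.2167, 0.7833, -0.4167
Σ_{t=1}^{4}(y_t−ȳ)(y_{t+2}−ȳ) = -2.4039
γ_2 = -2.4039 / 6 = -0.401

-0.401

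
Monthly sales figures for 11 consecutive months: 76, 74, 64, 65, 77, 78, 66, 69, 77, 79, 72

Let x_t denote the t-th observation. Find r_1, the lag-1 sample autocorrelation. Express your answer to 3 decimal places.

0.143

Mean x̄ = (76 + 74 + 64 + 65 + 77 + 78 + 66 + 69 + 77 + 79 + 72)/11 = 72.4545
Numerator Σ_{t=1}^{10}(x_t−x̄)(x_{t+1}−x̄) = 44.3388
Denominator Σ(x_t−x̄)² = 310.7273
r_1 = 44.3388 / 310.7273 = 0.143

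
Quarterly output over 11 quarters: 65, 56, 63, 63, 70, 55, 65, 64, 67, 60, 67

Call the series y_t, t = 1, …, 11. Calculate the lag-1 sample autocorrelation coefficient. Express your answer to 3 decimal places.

Mean ȳ = (65 + 56 + 63 + 63 + 70 + 55 + 65 + 64 + 67 + 60 + 67)/11 = 63.1818
Numerator Σ_{t=1}^{10}(y_t−ȳ)(y_{t+1}−ȳ) = -103.3058
Denominator Σ(y_t−ȳ)² = 211.6364
r_1 = -103.3058 / 211.6364 = -0.488

-0.488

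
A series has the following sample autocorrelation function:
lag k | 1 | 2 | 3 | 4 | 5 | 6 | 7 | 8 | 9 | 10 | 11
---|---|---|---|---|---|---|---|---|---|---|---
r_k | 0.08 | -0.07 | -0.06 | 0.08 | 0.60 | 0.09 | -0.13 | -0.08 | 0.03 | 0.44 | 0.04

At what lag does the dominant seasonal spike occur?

The largest autocorrelation is r_5 = 0.60, with a weaker echo at lag 10 (0.44); the remaining lags stay at or below 0.09.
The dominant spike at lag 5 indicates a seasonal period of 5.

5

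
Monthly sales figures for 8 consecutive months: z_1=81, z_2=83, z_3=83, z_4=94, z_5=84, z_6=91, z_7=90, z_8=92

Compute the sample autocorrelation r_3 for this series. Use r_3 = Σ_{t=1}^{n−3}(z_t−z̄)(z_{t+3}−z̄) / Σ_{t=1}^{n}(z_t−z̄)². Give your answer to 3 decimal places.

Mean z̄ = (81 + 83 + 83 + 94 + 84 + 91 + 90 + 92)/8 = 87.2500
Deviations from mean: -6.2500, -4.2500, -4.2500, 6.7500, -3.2500, 3.7500, 2.7500, 4.7500
Σ(z_t−z̄)(z_{t+3}−z̄) = (-42.1875) + (13.8125) + (-15.9375) + (18.5625) + (-15.4375) = -41.1875
Denominator Σ(z_t−z̄)² = 175.5000
r_3 = -41.1875 / 175.5000 = -0.235

-0.235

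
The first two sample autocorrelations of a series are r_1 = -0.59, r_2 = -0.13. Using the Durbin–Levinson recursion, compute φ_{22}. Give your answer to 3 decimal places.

-0.733

φ_{22} = (r_2 − r_1²) / (1 − r_1²)
r_1² = (-0.59)² = 0.3481
Numerator = -0.13 − 0.3481 = -0.4781; denominator = 1 − 0.3481 = 0.6519
φ_{22} = -0.4781 / 0.6519 = -0.733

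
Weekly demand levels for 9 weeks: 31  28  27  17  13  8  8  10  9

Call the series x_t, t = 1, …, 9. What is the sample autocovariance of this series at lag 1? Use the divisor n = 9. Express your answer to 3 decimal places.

Mean x̄ = (31 + 28 + 27 + 17 + 13 + 8 + 8 + 10 + 9)/9 = 16.7778
Σ_{t=1}^{8}(x_t−x̄)(x_{t+1}−x̄) = 498.1728
γ_1 = 498.1728 / 9 = 55.353

55.353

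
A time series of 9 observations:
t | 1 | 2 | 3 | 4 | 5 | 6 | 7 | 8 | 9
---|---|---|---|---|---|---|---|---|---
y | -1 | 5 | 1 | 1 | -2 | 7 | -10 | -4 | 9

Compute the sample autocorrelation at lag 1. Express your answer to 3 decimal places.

Mean ȳ = (-1 + 5 + 1 + 1 − 2 + 7 − 10 − 4 + 9)/9 = 0.6667
Numerator Σ_{t=1}^{8}(y_t−ȳ)(y_{t+1}−ȳ) = -80.1111
Denominator Σ(y_t−ȳ)² = 274.0000
r_1 = -80.1111 / 274.0000 = -0.292

-0.292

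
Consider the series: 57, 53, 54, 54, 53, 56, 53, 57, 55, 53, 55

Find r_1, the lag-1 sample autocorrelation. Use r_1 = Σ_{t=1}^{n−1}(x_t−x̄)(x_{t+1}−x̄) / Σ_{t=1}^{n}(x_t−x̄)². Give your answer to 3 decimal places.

-0.420

Mean x̄ = (57 + 53 + 54 + 54 + 53 + 56 + 53 + 57 + 55 + 53 + 55)/11 = 54.5455
Numerator Σ_{t=1}^{10}(x_t−x̄)(x_{t+1}−x̄) = -10.3884
Denominator Σ(x_t−x̄)² = 24.7273
r_1 = -10.3884 / 24.7273 = -0.420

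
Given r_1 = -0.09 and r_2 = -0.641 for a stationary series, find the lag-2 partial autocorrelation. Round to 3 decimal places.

-0.654

φ_{22} = (r_2 − r_1²) / (1 − r_1²)
r_1² = (-0.09)² = 0.0081
Numerator = -0.641 − 0.0081 = -0.6491; denominator = 1 − 0.0081 = 0.9919
φ_{22} = -0.6491 / 0.9919 = -0.654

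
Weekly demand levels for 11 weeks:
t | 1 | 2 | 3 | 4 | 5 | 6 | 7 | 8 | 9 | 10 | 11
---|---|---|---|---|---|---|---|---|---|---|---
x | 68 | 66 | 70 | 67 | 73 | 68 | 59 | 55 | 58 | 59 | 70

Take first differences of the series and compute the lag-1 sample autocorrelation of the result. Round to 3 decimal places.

First differences Δx: -2, 4, -3, 6, -5, -9, -4, 3, 1, 11
Mean of differences = 0.2000
Numerator Σ(Δx_t−Δx̄)(Δx_{t+1}−Δx̄) = 16.3600
Denominator Σ(Δx_t−Δx̄)² = 317.6000
r_1(Δx) = 16.3600 / 317.6000 = 0.052

0.052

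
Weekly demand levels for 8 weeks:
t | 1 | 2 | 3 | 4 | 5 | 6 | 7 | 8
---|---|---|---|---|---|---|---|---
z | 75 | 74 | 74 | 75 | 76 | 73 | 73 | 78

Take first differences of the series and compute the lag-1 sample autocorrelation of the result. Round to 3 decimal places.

-0.049

First differences Δz: -1, 0, 1, 1, -3, 0, 5
Mean of differences = 0.4286
Numerator Σ(Δz_t−Δz̄)(Δz_{t+1}−Δz̄) = -1.7551
Denominator Σ(Δz_t−Δz̄)² = 35.7143
r_1(Δz) = -1.7551 / 35.7143 = -0.049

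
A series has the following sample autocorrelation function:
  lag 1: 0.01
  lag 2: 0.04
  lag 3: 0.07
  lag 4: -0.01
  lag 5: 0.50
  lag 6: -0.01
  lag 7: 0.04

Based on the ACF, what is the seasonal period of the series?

The largest autocorrelation is r_5 = 0.50; the remaining lags stay at or below 0.07.
The dominant spike at lag 5 indicates a seasonal period of 5.

5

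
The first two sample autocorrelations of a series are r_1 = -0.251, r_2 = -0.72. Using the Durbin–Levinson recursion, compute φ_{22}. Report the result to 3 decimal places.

-0.836

φ_{22} = (r_2 − r_1²) / (1 − r_1²)
r_1² = (-0.251)² = 0.063001
Numerator = -0.72 − 0.0630 = -0.7830; denominator = 1 − 0.0630 = 0.9370
φ_{22} = -0.7830 / 0.9370 = -0.836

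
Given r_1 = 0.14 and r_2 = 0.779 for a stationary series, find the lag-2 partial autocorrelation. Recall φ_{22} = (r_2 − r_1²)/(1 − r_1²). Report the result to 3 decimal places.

φ_{22} = (r_2 − r_1²) / (1 − r_1²)
r_1² = (0.14)² = 0.0196
Numerator = 0.779 − 0.0196 = 0.7594; denominator = 1 − 0.0196 = 0.9804
φ_{22} = 0.7594 / 0.9804 = 0.775

0.775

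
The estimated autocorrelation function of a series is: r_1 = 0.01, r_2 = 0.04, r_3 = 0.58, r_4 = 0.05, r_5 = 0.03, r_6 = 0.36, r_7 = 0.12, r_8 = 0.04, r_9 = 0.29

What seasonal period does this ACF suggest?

The largest autocorrelation is r_3 = 0.58, with weaker echoes at lags 6 (0.36) and 9 (0.29); the remaining lags stay at or below 0.12.
The dominant spike at lag 3 indicates a seasonal period of 3.

3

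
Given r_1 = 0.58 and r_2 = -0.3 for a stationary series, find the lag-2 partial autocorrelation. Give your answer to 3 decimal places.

-0.959

φ_{22} = (r_2 − r_1²) / (1 − r_1²)
r_1² = (0.58)² = 0.3364
Numerator = -0.3 − 0.3364 = -0.6364; denominator = 1 − 0.3364 = 0.6636
φ_{22} = -0.6364 / 0.6636 = -0.959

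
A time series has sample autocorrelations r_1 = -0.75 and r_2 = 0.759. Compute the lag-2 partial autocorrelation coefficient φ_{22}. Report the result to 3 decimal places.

0.449

φ_{22} = (r_2 − r_1²) / (1 − r_1²)
r_1² = (-0.75)² = 0.5625
Numerator = 0.759 − 0.5625 = 0.1965; denominator = 1 − 0.5625 = 0.4375
φ_{22} = 0.1965 / 0.4375 = 0.449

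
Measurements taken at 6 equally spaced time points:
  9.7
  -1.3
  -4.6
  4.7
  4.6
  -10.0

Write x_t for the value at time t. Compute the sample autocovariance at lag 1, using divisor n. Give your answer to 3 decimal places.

-9.109

Mean x̄ = (9.7 − 1.3 − 4.6 + 4.7 + 4.6 − 10.0)/6 = 0.5167
Σ_{t=1}^{5}(x_t−x̄)(x_{t+1}−x̄) = -54.6536
γ_1 = -54.6536 / 6 = -9.109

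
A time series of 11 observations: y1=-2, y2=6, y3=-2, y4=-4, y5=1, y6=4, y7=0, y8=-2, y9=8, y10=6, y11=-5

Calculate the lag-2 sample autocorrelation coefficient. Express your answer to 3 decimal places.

-0.529

Mean ȳ = (-2 + 6 − 2 − 4 + 1 + 4 + 0 − 2 + 8 + 6 − 5)/11 = 0.9091
Numerator Σ_{t=1}^{9}(y_t−ȳ)(y_{t+2}−ȳ) = -104.1983
Denominator Σ(y_t−ȳ)² = 196.9091
r_2 = -104.1983 / 196.9091 = -0.529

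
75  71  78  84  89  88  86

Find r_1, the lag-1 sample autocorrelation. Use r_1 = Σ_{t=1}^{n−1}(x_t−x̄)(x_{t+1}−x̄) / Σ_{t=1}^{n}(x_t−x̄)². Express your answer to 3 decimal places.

Mean x̄ = (75 + 71 + 78 + 84 + 89 + 88 + 86)/7 = 81.5714
Σ(x_t−x̄)(x_{t+1}−x̄) = (69.4694) + (37.7551) + (-8.6735) + (18.0408) + (47.7551) + (28.4694) = 192.8163
Denominator Σ(x_t−x̄)² = 289.7143
r_1 = 192.8163 / 289.7143 = 0.666

0.666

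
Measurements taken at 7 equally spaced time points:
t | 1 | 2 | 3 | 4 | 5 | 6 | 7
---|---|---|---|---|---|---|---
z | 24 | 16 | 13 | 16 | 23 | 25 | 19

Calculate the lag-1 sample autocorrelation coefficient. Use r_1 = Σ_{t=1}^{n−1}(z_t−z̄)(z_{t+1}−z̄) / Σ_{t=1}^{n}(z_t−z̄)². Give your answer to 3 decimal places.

Mean z̄ = (24 + 16 + 13 + 16 + 23 + 25 + 19)/7 = 19.4286
Deviations from mean: 4.5714, -3.4286, -6.4286, -3.4286, 3.5714, 5.5714, -0.4286
Σ(z_t−z̄)(z_{t+1}−z̄) = (-15.6735) + (22.0408) + (22.0408) + (-12.2449) + (19.8980) + (-2.3878) = 33.6735
Denominator Σ(z_t−z̄)² = 129.7143
r_1 = 33.6735 / 129.7143 = 0.260

0.260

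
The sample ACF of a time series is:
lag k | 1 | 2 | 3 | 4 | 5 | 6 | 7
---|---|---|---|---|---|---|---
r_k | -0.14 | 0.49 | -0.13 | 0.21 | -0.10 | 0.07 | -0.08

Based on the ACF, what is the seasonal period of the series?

The largest autocorrelation is r_2 = 0.49, with a weaker echo at lag 4 (0.21); the remaining lags stay at or below 0.07.
The dominant spike at lag 2 indicates a seasonal period of 2.

2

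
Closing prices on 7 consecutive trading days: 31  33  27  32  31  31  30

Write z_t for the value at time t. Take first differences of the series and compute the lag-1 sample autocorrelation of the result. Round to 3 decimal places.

First differences Δz: 2, -6, 5, -1, 0, -1
Mean of differences = -0.1667
Numerator Σ(Δz_t−Δz̄)(Δz_{t+1}−Δz̄) = -47.3611
Denominator Σ(Δz_t−Δz̄)² = 66.8333
r_1(Δz) = -47.3611 / 66.8333 = -0.709

-0.709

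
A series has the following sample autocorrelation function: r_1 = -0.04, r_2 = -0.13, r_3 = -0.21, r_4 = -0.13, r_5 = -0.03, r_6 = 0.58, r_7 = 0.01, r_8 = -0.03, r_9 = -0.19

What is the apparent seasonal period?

The largest autocorrelation is r_6 = 0.58; the remaining lags stay at or below 0.01.
The dominant spike at lag 6 indicates a seasonal period of 6.

6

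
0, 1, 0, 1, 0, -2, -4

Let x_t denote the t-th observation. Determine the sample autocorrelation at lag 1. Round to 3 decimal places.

Mean x̄ = (0 + 1 + 0 + 1 + 0 − 2 − 4)/7 = -0.5714
Deviations from mean: 0.5714, 1.5714, 0.5714, 1.5714, 0.5714, -1.4286, -3.4286
Σ(x_t−x̄)(x_{t+1}−x̄) = (0.8980) + (0.8980) + (0.8980) + (0.8980) + (-0.8163) + (4.8980) = 7.6735
Denominator Σ(x_t−x̄)² = 19.7143
r_1 = 7.6735 / 19.7143 = 0.389

0.389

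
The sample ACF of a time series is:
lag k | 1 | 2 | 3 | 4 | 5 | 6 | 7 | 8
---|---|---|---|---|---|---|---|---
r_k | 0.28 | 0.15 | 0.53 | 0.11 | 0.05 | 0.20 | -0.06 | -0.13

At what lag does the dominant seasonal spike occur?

The largest autocorrelation is r_3 = 0.53; the remaining lags stay at or below 0.28. The elevated value at lag 1 (0.28), dropping to 0.15 at lag 2, reflects decaying short-term dependence rather than seasonality.
The dominant spike at lag 3 indicates a seasonal period of 3.

3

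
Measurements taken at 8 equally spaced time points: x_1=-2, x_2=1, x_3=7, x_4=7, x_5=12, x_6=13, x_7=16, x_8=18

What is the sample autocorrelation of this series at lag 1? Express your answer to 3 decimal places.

Mean x̄ = (-2 + 1 + 7 + 7 + 12 + 13 + 16 + 18)/8 = 9.0000
Numerator Σ_{t=1}^{7}(x_t−x̄)(x_{t+1}−x̄) = 205.0000
Denominator Σ(x_t−x̄)² = 348.0000
r_1 = 205.0000 / 348.0000 = 0.589

0.589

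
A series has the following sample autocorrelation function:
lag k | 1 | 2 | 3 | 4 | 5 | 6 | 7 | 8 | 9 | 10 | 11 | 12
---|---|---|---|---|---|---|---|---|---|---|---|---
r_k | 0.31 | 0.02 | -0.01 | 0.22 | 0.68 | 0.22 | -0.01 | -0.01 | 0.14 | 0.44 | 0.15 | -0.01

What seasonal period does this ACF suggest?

The largest autocorrelation is r_5 = 0.68, with a weaker echo at lag 10 (0.44); the remaining lags stay at or below 0.31. The elevated value at lag 1 (0.31), dropping to 0.02 at lag 2, reflects decaying short-term dependence rather than seasonality.
The dominant spike at lag 5 indicates a seasonal period of 5.

5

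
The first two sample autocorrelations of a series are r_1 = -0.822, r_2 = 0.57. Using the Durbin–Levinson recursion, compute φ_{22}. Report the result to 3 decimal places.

-0.326

φ_{22} = (r_2 − r_1²) / (1 − r_1²)
r_1² = (-0.822)² = 0.675684
Numerator = 0.57 − 0.6757 = -0.1057; denominator = 1 − 0.6757 = 0.3243
φ_{22} = -0.1057 / 0.3243 = -0.326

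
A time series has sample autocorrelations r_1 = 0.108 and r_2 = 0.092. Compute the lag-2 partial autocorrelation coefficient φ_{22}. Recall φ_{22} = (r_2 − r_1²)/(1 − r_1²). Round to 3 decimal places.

φ_{22} = (r_2 − r_1²) / (1 − r_1²)
r_1² = (0.108)² = 0.011664
Numerator = 0.092 − 0.0117 = 0.0803; denominator = 1 − 0.0117 = 0.9883
φ_{22} = 0.0803 / 0.9883 = 0.081

0.081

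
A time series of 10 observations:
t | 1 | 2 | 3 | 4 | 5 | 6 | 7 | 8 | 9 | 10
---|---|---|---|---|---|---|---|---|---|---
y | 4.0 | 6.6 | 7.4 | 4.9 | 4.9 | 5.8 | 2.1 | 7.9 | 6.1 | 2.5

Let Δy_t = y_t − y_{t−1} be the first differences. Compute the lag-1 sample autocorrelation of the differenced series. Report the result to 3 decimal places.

First differences Δy: 2.6, 0.8, -2.5, 0.0, 0.9, -3.7, 5.8, -1.8, -3.6
Mean of differences = -0.1667
Numerator Σ(Δy_t−Δȳ)(Δy_{t+1}−Δȳ) = -28.7811
Denominator Σ(Δy_t−Δȳ)² = 77.7400
r_1(Δy) = -28.7811 / 77.7400 = -0.370

-0.370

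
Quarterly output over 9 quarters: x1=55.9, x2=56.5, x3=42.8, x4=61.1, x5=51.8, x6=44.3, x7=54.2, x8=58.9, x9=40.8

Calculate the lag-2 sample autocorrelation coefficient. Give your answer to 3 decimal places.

-0.324

Mean x̄ = (55.9 + 56.5 + 42.8 + 61.1 + 51.8 + 44.3 + 54.2 + 58.9 + 40.8)/9 = 51.8111
Σ(x_t−x̄)(x_{t+2}−x̄) = (-36.8454) + (43.5546) + (0.1001) + (-69.7699) + (-0.0265) + (-53.2454) + (-26.3043) = -142.5369
Denominator Σ(x_t−x̄)² = 439.8089
r_2 = -142.5369 / 439.8089 = -0.324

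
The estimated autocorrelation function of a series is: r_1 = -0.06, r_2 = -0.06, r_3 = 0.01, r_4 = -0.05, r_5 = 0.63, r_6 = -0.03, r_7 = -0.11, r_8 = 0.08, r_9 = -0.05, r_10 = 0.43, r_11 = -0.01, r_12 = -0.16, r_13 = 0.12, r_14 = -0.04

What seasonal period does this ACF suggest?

The largest autocorrelation is r_5 = 0.63, with a weaker echo at lag 10 (0.43); the remaining lags stay at or below 0.12.
The dominant spike at lag 5 indicates a seasonal period of 5.

5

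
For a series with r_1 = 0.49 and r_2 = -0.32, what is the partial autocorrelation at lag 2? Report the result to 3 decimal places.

-0.737

φ_{22} = (r_2 − r_1²) / (1 − r_1²)
r_1² = (0.49)² = 0.2401
Numerator = -0.32 − 0.2401 = -0.5601; denominator = 1 − 0.2401 = 0.7599
φ_{22} = -0.5601 / 0.7599 = -0.737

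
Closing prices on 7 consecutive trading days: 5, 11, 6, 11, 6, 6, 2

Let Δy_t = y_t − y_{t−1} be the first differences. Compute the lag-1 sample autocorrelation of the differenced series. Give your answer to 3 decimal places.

First differences Δy: 6, -5, 5, -5, 0, -4
Mean of differences = -0.5000
Numerator Σ(Δy_t−Δȳ)(Δy_{t+1}−Δȳ) = -82.7500
Denominator Σ(Δy_t−Δȳ)² = 125.5000
r_1(Δy) = -82.7500 / 125.5000 = -0.659

-0.659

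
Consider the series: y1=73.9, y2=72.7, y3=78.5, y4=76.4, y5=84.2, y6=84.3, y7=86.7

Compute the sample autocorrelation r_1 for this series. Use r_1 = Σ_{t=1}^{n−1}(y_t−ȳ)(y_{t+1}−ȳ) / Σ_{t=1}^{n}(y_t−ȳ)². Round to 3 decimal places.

0.489

Mean ȳ = (73.9 + 72.7 + 78.5 + 76.4 + 84.2 + 84.3 + 86.7)/7 = 79.5286
Deviations from mean: -5.6286, -6.8286, -1.0286, -3.1286, 4.6714, 4.7714, 7.1714
Σ(y_t−ȳ)(y_{t+1}−ȳ) = (38.4351) + (7.0237) + (3.2180) + (-14.6149) + (22.2894) + (34.2180) = 90.5692
Denominator Σ(y_t−ȳ)² = 185.1743
r_1 = 90.5692 / 185.1743 = 0.489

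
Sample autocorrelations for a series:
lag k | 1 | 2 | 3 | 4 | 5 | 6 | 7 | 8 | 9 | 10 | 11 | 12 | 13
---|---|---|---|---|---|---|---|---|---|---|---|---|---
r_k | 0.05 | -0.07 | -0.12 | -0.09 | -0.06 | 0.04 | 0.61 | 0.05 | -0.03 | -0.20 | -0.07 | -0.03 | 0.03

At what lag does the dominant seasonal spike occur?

7

The largest autocorrelation is r_7 = 0.61; the remaining lags stay at or below 0.05.
The dominant spike at lag 7 indicates a seasonal period of 7.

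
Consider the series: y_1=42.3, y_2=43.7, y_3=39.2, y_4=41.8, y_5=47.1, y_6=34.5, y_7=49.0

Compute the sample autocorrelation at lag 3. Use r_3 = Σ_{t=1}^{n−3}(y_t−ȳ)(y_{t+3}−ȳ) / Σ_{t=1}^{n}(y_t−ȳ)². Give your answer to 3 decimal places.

Mean ȳ = (42.3 + 43.7 + 39.2 + 41.8 + 47.1 + 34.5 + 49.0)/7 = 42.5143
Deviations from mean: -0.2143, 1.1857, -3.3143, -0.7143, 4.5857, -8.0143, 6.4857
Numerator Σ_{t=1}^{4}(y_t−ȳ)(y_{t+3}−ȳ) = 27.5194
Denominator Σ(y_t−ȳ)² = 140.2686
r_3 = 27.5194 / 140.2686 = 0.196

0.196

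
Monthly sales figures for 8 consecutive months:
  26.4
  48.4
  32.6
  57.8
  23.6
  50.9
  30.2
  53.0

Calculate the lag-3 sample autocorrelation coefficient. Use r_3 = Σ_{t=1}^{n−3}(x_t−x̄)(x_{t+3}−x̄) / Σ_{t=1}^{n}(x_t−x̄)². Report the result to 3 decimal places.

Mean x̄ = (26.4 + 48.4 + 32.6 + 57.8 + 23.6 + 50.9 + 30.2 + 53.0)/8 = 40.3625
Deviations from mean: -13.9625, 8.0375, -7.7625, 17.4375, -16.7625, 10.5375, -10.1625, 12.6375
Σ(x_t−x̄)(x_{t+3}−x̄) = (-243.4711) + (-134.7286) + (-81.7973) + (-177.2086) + (-211.8361) = -849.0417
Denominator Σ(x_t−x̄)² = 1278.8788
r_3 = -849.0417 / 1278.8788 = -0.664

-0.664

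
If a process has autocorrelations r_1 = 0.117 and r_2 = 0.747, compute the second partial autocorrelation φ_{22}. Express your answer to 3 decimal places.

φ_{22} = (r_2 − r_1²) / (1 − r_1²)
r_1² = (0.117)² = 0.013689
Numerator = 0.747 − 0.0137 = 0.7333; denominator = 1 − 0.0137 = 0.9863
φ_{22} = 0.7333 / 0.9863 = 0.743

0.743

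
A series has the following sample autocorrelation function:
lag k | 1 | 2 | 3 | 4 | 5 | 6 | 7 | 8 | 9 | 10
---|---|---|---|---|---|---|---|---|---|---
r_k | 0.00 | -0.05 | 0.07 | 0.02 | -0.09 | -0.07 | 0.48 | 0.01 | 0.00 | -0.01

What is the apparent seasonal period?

7

The largest autocorrelation is r_7 = 0.48; the remaining lags stay at or below 0.07.
The dominant spike at lag 7 indicates a seasonal period of 7.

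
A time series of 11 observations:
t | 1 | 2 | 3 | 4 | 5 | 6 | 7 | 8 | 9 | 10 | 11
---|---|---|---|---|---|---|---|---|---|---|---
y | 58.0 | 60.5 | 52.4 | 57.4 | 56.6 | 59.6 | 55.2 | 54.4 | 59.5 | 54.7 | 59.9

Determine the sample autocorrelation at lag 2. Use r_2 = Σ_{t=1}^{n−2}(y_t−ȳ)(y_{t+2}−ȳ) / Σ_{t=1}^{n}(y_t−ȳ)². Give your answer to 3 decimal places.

0.039

Mean ȳ = (58.0 + 60.5 + 52.4 + 57.4 + 56.6 + 59.6 + 55.2 + 54.4 + 59.5 + 54.7 + 59.9)/11 = 57.1091
Numerator Σ_{t=1}^{9}(y_t−ȳ)(y_{t+2}−ȳ) = 2.7717
Denominator Σ(y_t−ȳ)² = 71.3091
r_2 = 2.7717 / 71.3091 = 0.039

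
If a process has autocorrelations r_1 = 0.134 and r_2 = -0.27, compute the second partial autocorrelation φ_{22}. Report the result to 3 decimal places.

-0.293

φ_{22} = (r_2 − r_1²) / (1 − r_1²)
r_1² = (0.134)² = 0.017956
Numerator = -0.27 − 0.0180 = -0.2880; denominator = 1 − 0.0180 = 0.9820
φ_{22} = -0.2880 / 0.9820 = -0.293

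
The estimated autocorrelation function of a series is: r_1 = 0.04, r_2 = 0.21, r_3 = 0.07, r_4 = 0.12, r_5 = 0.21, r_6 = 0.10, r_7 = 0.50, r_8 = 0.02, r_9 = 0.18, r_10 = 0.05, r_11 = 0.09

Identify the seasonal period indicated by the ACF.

7

The largest autocorrelation is r_7 = 0.50; the remaining lags stay at or below 0.21.
The dominant spike at lag 7 indicates a seasonal period of 7.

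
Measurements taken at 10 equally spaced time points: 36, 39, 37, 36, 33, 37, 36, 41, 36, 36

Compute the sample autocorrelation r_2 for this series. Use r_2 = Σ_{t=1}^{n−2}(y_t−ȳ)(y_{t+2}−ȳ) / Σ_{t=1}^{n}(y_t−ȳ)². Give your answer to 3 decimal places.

-0.044

Mean ȳ = (36 + 39 + 37 + 36 + 33 + 37 + 36 + 41 + 36 + 36)/10 = 36.7000
Numerator Σ_{t=1}^{8}(y_t−ȳ)(y_{t+2}−ȳ) = -1.7800
Denominator Σ(y_t−ȳ)² = 40.1000
r_2 = -1.7800 / 40.1000 = -0.044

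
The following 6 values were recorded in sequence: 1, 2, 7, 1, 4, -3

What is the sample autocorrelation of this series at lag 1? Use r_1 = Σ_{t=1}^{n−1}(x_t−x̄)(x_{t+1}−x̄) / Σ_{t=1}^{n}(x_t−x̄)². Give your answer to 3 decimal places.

-0.304

Mean x̄ = (1 + 2 + 7 + 1 + 4 − 3)/6 = 2.0000
Deviations from mean: -1.0000, 0.0000, 5.0000, -1.0000, 2.0000, -5.0000
Σ(x_t−x̄)(x_{t+1}−x̄) = (0.0000) + (0.0000) + (-5.0000) + (-2.0000) + (-10.0000) = -17.0000
Denominator Σ(x_t−x̄)² = 56.0000
r_1 = -17.0000 / 56.0000 = -0.304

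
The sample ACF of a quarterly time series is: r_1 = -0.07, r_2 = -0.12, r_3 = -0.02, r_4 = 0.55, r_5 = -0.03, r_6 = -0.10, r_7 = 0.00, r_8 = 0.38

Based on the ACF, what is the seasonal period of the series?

The largest autocorrelation is r_4 = 0.55, with a weaker echo at lag 8 (0.38); the remaining lags stay at or below 0.00.
The dominant spike at lag 4 indicates a seasonal period of 4.

4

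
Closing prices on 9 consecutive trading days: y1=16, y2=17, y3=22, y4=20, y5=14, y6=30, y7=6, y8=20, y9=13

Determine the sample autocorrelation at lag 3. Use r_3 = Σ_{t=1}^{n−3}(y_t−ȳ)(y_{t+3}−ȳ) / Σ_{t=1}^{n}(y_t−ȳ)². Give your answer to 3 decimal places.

-0.113

Mean ȳ = (16 + 17 + 22 + 20 + 14 + 30 + 6 + 20 + 13)/9 = 17.5556
Σ(y_t−ȳ)(y_{t+3}−ȳ) = (-3.8025) + (1.9753) + (55.3086) + (-28.2469) + (-8.6914) + (-56.6914) = -40.1481
Denominator Σ(y_t−ȳ)² = 356.2222
r_3 = -40.1481 / 356.2222 = -0.113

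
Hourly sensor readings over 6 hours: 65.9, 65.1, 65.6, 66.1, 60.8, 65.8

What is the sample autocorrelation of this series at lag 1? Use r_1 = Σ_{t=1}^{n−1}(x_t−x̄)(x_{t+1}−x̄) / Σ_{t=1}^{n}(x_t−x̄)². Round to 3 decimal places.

Mean x̄ = (65.9 + 65.1 + 65.6 + 66.1 + 60.8 + 65.8)/6 = 64.8833
Numerator Σ_{t=1}^{5}(x_t−x̄)(x_{t+1}−x̄) = -7.4636
Denominator Σ(x_t−x̄)² = 20.5883
r_1 = -7.4636 / 20.5883 = -0.363

-0.363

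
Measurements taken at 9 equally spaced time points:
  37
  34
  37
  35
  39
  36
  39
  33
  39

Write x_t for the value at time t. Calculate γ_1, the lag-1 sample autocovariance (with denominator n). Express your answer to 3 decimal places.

-2.985

Mean x̄ = (37 + 34 + 37 + 35 + 39 + 36 + 39 + 33 + 39)/9 = 36.5556
Σ_{t=1}^{8}(x_t−x̄)(x_{t+1}−x̄) = -26.8642
γ_1 = -26.8642 / 9 = -2.985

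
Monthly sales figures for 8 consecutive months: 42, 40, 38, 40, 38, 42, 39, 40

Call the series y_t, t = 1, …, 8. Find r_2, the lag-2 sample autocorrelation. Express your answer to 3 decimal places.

Mean ȳ = (42 + 40 + 38 + 40 + 38 + 42 + 39 + 40)/8 = 39.8750
Deviations from mean: 2.1250, 0.1250, -1.8750, 0.1250, -1.8750, 2.1250, -0.8750, 0.1250
Σ(y_t−ȳ)(y_{t+2}−ȳ) = (-3.9844) + (0.0156) + (3.5156) + (0.2656) + (1.6406) + (0.2656) = 1.7188
Denominator Σ(y_t−ȳ)² = 16.8750
r_2 = 1.7188 / 16.8750 = 0.102

0.102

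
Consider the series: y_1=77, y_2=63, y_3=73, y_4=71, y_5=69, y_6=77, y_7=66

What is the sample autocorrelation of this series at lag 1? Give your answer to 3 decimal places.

Mean ȳ = (77 + 63 + 73 + 71 + 69 + 77 + 66)/7 = 70.8571
Deviations from mean: 6.1429, -7.8571, 2.1429, 0.1429, -1.8571, 6.1429, -4.8571
Numerator Σ_{t=1}^{6}(y_t−ȳ)(y_{t+1}−ȳ) = -106.3061
Denominator Σ(y_t−ȳ)² = 168.8571
r_1 = -106.3061 / 168.8571 = -0.630

-0.630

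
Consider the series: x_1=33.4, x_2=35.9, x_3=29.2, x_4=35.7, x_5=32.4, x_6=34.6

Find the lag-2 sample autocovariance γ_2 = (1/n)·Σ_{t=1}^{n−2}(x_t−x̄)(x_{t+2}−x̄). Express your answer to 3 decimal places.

2.155

Mean x̄ = (33.4 + 35.9 + 29.2 + 35.7 + 32.4 + 34.6)/6 = 33.5333
Σ_{t=1}^{4}(x_t−x̄)(x_{t+2}−x̄) = 12.9278
γ_2 = 12.9278 / 6 = 2.155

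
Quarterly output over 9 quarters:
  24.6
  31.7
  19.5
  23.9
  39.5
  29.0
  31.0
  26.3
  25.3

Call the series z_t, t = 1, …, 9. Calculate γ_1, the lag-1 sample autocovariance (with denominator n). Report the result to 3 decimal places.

-4.634

Mean z̄ = (24.6 + 31.7 + 19.5 + 23.9 + 39.5 + 29.0 + 31.0 + 26.3 + 25.3)/9 = 27.8667
Σ_{t=1}^{8}(z_t−z̄)(z_{t+1}−z̄) = -41.7044
γ_1 = -41.7044 / 9 = -4.634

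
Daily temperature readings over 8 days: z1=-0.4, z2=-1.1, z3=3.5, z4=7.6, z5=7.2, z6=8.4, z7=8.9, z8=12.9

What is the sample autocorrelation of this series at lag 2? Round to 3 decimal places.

Mean z̄ = (-0.4 − 1.1 + 3.5 + 7.6 + 7.2 + 8.4 + 8.9 + 12.9)/8 = 5.8750
Deviations from mean: -6.2750, -6.9750, -2.3750, 1.7250, 1.3250, 2.5250, 3.0250, 7.0250
Numerator Σ_{t=1}^{6}(z_t−z̄)(z_{t+2}−z̄) = 25.8263
Denominator Σ(z_t−z̄)² = 163.2750
r_2 = 25.8263 / 163.2750 = 0.158

0.158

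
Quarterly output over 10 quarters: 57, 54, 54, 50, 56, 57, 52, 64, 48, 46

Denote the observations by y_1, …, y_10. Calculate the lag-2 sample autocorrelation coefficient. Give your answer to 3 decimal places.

-0.216

Mean ȳ = (57 + 54 + 54 + 50 + 56 + 57 + 52 + 64 + 48 + 46)/10 = 53.8000
Numerator Σ_{t=1}^{8}(y_t−ȳ)(y_{t+2}−ȳ) = -52.2800
Denominator Σ(y_t−ȳ)² = 241.6000
r_2 = -52.2800 / 241.6000 = -0.216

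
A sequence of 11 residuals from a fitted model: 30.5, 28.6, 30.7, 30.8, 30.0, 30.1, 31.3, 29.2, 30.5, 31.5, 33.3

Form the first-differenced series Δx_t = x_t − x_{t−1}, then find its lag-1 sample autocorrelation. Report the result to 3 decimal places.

First differences Δx: -1.9, 2.1, 0.1, -0.8, 0.1, 1.2, -2.1, 1.3, 1.0, 1.8
Mean of differences = 0.2800
Numerator Σ(Δx_t−Δx̄)(Δx_{t+1}−Δx̄) = -6.8604
Denominator Σ(Δx_t−Δx̄)² = 19.6760
r_1(Δx) = -6.8604 / 19.6760 = -0.349

-0.349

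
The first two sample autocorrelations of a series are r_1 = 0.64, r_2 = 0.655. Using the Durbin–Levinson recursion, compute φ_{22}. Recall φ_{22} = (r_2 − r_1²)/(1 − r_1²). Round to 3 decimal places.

φ_{22} = (r_2 − r_1²) / (1 − r_1²)
r_1² = (0.64)² = 0.4096
Numerator = 0.655 − 0.4096 = 0.2454; denominator = 1 − 0.4096 = 0.5904
φ_{22} = 0.2454 / 0.5904 = 0.416

0.416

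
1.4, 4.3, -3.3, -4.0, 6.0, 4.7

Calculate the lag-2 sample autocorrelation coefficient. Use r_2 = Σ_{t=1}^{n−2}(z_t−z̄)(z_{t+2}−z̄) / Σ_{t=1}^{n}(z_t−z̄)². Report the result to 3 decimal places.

-0.589

Mean z̄ = (1.4 + 4.3 − 3.3 − 4.0 + 6.0 + 4.7)/6 = 1.5167
Deviations from mean: -0.1167, 2.7833, -4.8167, -5.5167, 4.4833, 3.1833
Numerator Σ_{t=1}^{4}(z_t−z̄)(z_{t+2}−z̄) = -53.9489
Denominator Σ(z_t−z̄)² = 91.6283
r_2 = -53.9489 / 91.6283 = -0.589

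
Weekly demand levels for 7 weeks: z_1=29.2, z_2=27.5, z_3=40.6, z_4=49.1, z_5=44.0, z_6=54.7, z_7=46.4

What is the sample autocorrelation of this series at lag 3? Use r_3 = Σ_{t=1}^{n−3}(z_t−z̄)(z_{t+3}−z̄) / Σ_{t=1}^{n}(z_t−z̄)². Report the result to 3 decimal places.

-0.171

Mean z̄ = (29.2 + 27.5 + 40.6 + 49.1 + 44.0 + 54.7 + 46.4)/7 = 41.6429
Deviations from mean: -12.4429, -14.1429, -1.0429, 7.4571, 2.3571, 13.0571, 4.7571
Σ(z_t−z̄)(z_{t+3}−z̄) = (-92.7882) + (-33.3367) + (-13.6167) + (35.4747) = -104.2669
Denominator Σ(z_t−z̄)² = 610.2171
r_3 = -104.2669 / 610.2171 = -0.171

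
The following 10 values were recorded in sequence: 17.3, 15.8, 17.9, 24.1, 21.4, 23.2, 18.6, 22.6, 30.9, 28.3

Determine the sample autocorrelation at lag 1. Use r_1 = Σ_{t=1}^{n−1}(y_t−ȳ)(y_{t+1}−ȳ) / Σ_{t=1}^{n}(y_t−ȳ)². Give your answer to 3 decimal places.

Mean ȳ = (17.3 + 15.8 + 17.9 + 24.1 + 21.4 + 23.2 + 18.6 + 22.6 + 30.9 + 28.3)/10 = 22.0100
Numerator Σ_{t=1}^{9}(y_t−ȳ)(y_{t+1}−ȳ) = 99.2749
Denominator Σ(y_t−ȳ)² = 214.3690
r_1 = 99.2749 / 214.3690 = 0.463

0.463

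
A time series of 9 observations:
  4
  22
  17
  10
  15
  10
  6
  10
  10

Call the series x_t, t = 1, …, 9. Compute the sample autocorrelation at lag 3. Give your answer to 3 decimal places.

Mean x̄ = (4 + 22 + 17 + 10 + 15 + 10 + 6 + 10 + 10)/9 = 11.5556
Σ(x_t−x̄)(x_{t+3}−x̄) = (11.7531) + (35.9753) + (-8.4691) + (8.6420) + (-5.3580) + (2.4198) = 44.9630
Denominator Σ(x_t−x̄)² = 248.2222
r_3 = 44.9630 / 248.2222 = 0.181

0.181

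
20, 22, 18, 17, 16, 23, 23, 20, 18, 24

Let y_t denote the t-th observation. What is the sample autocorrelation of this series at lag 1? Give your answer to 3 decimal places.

Mean ȳ = (20 + 22 + 18 + 17 + 16 + 23 + 23 + 20 + 18 + 24)/10 = 20.1000
Numerator Σ_{t=1}^{9}(y_t−ȳ)(y_{t+1}−ȳ) = 3.2900
Denominator Σ(y_t−ȳ)² = 70.9000
r_1 = 3.2900 / 70.9000 = 0.046

0.046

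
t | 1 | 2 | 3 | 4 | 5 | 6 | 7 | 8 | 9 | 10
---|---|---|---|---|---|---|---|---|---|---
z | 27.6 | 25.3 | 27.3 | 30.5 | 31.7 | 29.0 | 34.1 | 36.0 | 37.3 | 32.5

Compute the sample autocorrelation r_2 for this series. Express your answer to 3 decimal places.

0.235

Mean z̄ = (27.6 + 25.3 + 27.3 + 30.5 + 31.7 + 29.0 + 34.1 + 36.0 + 37.3 + 32.5)/10 = 31.1300
Numerator Σ_{t=1}^{8}(z_t−z̄)(z_{t+2}−z̄) = 32.6682
Denominator Σ(z_t−z̄)² = 138.8610
r_2 = 32.6682 / 138.8610 = 0.235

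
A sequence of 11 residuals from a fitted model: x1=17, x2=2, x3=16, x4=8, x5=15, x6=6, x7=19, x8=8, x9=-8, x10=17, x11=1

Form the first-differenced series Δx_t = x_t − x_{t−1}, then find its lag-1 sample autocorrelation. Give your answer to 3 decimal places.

First differences Δx: -15, 14, -8, 7, -9, 13, -11, -16, 25, -16
Mean of differences = -1.6000
Numerator Σ(Δx_t−Δx̄)(Δx_{t+1}−Δx̄) = -1303.5600
Denominator Σ(Δx_t−Δx̄)² = 2016.4000
r_1(Δx) = -1303.5600 / 2016.4000 = -0.646

-0.646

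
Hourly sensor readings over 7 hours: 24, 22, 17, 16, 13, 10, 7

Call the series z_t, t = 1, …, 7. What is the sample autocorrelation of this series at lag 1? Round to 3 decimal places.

0.554

Mean z̄ = (24 + 22 + 17 + 16 + 13 + 10 + 7)/7 = 15.5714
Deviations from mean: 8.4286, 6.4286, 1.4286, 0.4286, -2.5714, -5.5714, -8.5714
Σ(z_t−z̄)(z_{t+1}−z̄) = (54.1837) + (9.1837) + (0.6122) + (-1.1020) + (14.3265) + (47.7551) = 124.9592
Denominator Σ(z_t−z̄)² = 225.7143
r_1 = 124.9592 / 225.7143 = 0.554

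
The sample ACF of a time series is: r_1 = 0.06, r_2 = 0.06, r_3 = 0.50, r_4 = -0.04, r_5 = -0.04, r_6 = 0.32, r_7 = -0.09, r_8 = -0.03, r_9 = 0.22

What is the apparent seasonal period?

3

The largest autocorrelation is r_3 = 0.50, with weaker echoes at lags 6 (0.32) and 9 (0.22); the remaining lags stay at or below 0.06.
The dominant spike at lag 3 indicates a seasonal period of 3.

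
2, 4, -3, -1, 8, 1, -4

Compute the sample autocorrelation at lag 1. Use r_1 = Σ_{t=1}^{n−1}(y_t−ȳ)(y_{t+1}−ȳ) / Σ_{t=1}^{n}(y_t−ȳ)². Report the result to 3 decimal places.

Mean ȳ = (2 + 4 − 3 − 1 + 8 + 1 − 4)/7 = 1.0000
Deviations from mean: 1.0000, 3.0000, -4.0000, -2.0000, 7.0000, 0.0000, -5.0000
Σ(y_t−ȳ)(y_{t+1}−ȳ) = (3.0000) + (-12.0000) + (8.0000) + (-14.0000) + (0.0000) + (0.0000) = -15.0000
Denominator Σ(y_t−ȳ)² = 104.0000
r_1 = -15.0000 / 104.0000 = -0.144

-0.144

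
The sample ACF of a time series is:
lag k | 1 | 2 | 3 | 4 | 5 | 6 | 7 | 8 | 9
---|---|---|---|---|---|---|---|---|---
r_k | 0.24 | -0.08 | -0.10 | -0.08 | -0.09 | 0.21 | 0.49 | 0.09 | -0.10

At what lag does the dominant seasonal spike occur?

7

The largest autocorrelation is r_7 = 0.49; the remaining lags stay at or below 0.24.
The dominant spike at lag 7 indicates a seasonal period of 7.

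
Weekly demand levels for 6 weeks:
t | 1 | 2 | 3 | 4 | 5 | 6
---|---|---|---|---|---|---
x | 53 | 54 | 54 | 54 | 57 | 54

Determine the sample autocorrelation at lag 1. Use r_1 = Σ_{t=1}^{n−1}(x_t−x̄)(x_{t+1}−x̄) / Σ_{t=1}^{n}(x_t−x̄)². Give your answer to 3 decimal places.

Mean x̄ = (53 + 54 + 54 + 54 + 57 + 54)/6 = 54.3333
Numerator Σ_{t=1}^{5}(x_t−x̄)(x_{t+1}−x̄) = -1.1111
Denominator Σ(x_t−x̄)² = 9.3333
r_1 = -1.1111 / 9.3333 = -0.119

-0.119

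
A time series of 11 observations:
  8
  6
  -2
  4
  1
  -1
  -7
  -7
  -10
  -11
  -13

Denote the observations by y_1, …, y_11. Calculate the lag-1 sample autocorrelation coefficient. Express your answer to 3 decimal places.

0.625

Mean ȳ = (8 + 6 − 2 + 4 + 1 − 1 − 7 − 7 − 10 − 11 − 13)/11 = -2.9091
Numerator Σ_{t=1}^{10}(y_t−ȳ)(y_{t+1}−ȳ) = 322.9917
Denominator Σ(y_t−ȳ)² = 516.9091
r_1 = 322.9917 / 516.9091 = 0.625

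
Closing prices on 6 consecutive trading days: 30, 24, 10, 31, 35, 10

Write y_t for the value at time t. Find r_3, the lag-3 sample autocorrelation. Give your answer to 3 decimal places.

0.398

Mean ȳ = (30 + 24 + 10 + 31 + 35 + 10)/6 = 23.3333
Deviations from mean: 6.6667, 0.6667, -13.3333, 7.6667, 11.6667, -13.3333
Σ(y_t−ȳ)(y_{t+3}−ȳ) = (51.1111) + (7.7778) + (177.7778) = 236.6667
Denominator Σ(y_t−ȳ)² = 595.3333
r_3 = 236.6667 / 595.3333 = 0.398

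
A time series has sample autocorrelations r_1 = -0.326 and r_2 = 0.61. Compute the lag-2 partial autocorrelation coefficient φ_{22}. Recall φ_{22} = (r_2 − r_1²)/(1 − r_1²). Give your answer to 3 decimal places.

φ_{22} = (r_2 − r_1²) / (1 − r_1²)
r_1² = (-0.326)² = 0.106276
Numerator = 0.61 − 0.1063 = 0.5037; denominator = 1 − 0.1063 = 0.8937
φ_{22} = 0.5037 / 0.8937 = 0.564

0.564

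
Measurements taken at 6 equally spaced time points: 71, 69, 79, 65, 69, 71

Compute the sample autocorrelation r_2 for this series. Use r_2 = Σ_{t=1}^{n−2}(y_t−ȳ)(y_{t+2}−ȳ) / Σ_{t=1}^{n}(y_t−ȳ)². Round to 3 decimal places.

Mean ȳ = (71 + 69 + 79 + 65 + 69 + 71)/6 = 70.6667
Numerator Σ_{t=1}^{4}(y_t−ȳ)(y_{t+2}−ȳ) = -3.5556
Denominator Σ(y_t−ȳ)² = 107.3333
r_2 = -3.5556 / 107.3333 = -0.033

-0.033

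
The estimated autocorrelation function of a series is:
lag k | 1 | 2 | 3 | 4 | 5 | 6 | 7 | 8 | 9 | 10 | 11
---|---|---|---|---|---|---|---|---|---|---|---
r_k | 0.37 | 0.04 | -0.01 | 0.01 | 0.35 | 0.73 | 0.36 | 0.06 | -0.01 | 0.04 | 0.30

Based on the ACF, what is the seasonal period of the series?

The largest autocorrelation is r_6 = 0.73; the remaining lags stay at or below 0.37. The elevated value at lag 1 (0.37), dropping to 0.04 at lag 2, reflects decaying short-term dependence rather than seasonality.
The dominant spike at lag 6 indicates a seasonal period of 6.

6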